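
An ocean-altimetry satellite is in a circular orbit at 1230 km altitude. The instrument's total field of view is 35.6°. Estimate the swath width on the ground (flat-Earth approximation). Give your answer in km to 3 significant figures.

790 km

Half-angle = 35.6°/2 = 17.8°.
Swath width ≈ 2h·tan(θ/2) = 2 × 1230 × tan(17.8°) = 789.8 km.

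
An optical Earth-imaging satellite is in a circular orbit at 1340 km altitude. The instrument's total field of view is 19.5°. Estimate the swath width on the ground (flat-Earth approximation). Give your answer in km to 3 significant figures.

461 km

Half-angle = 19.5°/2 = 9.75°.
Swath width ≈ 2h·tan(θ/2) = 2 × 1340 × tan(9.75°) = 460.5 km.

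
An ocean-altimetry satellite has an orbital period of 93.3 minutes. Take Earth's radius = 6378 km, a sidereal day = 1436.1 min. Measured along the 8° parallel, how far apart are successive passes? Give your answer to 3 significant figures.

T = 93.3 min = 5598.0 s.
Node shift per orbit = (5598.0/86166) × 360° = 23.39°.
Equatorial spacing = 23.39 × 111.3 km/° = 2604 km.
At 8° latitude, spacing = 2604 × cos(8°) = 2578 km.

2580 km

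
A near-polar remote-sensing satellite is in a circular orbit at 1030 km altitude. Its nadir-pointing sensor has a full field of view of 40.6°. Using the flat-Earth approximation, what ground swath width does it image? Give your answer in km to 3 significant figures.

Half-angle = 40.6°/2 = 20.3°.
Swath width ≈ 2h·tan(θ/2) = 2 × 1030 × tan(20.3°) = 762.0 km.

762 km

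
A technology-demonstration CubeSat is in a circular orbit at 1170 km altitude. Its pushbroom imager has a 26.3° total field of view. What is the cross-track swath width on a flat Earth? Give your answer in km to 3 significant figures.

547 km

Half-angle = 26.3°/2 = 13.15°.
Swath width ≈ 2h·tan(θ/2) = 2 × 1170 × tan(13.15°) = 546.7 km.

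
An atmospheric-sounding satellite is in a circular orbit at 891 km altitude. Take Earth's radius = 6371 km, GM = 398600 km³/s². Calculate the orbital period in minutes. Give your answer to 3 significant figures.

103 min

Semi-major axis a = 6371 + 891 = 7262 km. Period T = 2π√(a³/μ) = 2π√(7262³/398600) = 6158.8 s = 102.65 min.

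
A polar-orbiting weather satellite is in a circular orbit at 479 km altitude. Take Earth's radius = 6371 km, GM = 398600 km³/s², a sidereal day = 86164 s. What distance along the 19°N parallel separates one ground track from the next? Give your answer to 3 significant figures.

Semi-major axis a = 6371 + 479 = 6850 km. Period T = 2π√(a³/μ) = 2π√(6850³/398600) = 5642.2 s = 94.04 min.
Node shift per orbit = (5642.2/86164) × 360° = 23.57°.
Equatorial spacing = 23.57 × 111.2 km/° = 2621 km.
At 19° latitude, spacing = 2621 × cos(19°) = 2478 km.

2480 km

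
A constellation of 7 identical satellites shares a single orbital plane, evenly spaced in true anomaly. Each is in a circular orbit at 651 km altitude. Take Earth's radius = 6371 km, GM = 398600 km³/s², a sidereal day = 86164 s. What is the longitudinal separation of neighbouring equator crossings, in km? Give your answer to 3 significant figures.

389 km

Semi-major axis a = 6371 + 651 = 7022 km. Period T = 2π√(a³/μ) = 2π√(7022³/398600) = 5856.0 s = 97.60 min.
Single-satellite node shift = (5856.0/86164) × 360° = 24.47°.
With 7 satellites evenly phased, successive equator crossings are 24.47/7 = 3.495° apart.
That is 3.495 × 111.2 = 389 km at the equator.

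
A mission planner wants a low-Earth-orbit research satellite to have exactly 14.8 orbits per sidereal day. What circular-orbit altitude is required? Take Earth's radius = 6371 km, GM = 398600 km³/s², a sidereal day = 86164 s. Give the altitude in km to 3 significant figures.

624 km

Required period T = 86164 / 14.8 = 5821.9 s.
From T = 2π√(a³/μ): a = (μ T²/4π²)^(1/3) = (398600 × 5821.9² / 4π²)^(1/3) = 6995 km.
Altitude h = a − R = 6995 − 6371 = 624 km.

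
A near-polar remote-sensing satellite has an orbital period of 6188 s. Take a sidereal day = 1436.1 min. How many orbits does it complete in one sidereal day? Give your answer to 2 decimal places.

Orbits per sidereal day = 86166 / 6188.0 = 13.925.

13.92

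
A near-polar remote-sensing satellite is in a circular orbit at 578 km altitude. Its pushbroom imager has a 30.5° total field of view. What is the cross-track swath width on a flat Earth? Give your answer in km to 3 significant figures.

Half-angle = 30.5°/2 = 15.25°.
Swath width ≈ 2h·tan(θ/2) = 2 × 578 × tan(15.25°) = 315.2 km.

315 km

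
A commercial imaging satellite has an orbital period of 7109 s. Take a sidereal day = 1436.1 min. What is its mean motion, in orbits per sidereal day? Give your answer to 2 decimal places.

Orbits per sidereal day = 86166 / 7109.0 = 12.121.

12.12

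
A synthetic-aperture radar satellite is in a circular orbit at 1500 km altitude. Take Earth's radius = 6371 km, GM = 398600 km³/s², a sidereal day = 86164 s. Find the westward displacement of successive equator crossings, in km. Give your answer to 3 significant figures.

3230 km

Semi-major axis a = 6371 + 1500 = 7871 km. Period T = 2π√(a³/μ) = 2π√(7871³/398600) = 6949.5 s = 115.83 min.
During one orbit Earth rotates (6949.5 / 86164) × 360° = 29.04°.
At the equator that is 29.04° × (2π·6371/360) km/° = 29.04 × 111.2 = 3229 km.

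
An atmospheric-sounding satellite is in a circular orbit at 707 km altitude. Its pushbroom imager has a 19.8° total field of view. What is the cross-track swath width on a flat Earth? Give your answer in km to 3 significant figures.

247 km

Half-angle = 19.8°/2 = 9.9°.
Swath width ≈ 2h·tan(θ/2) = 2 × 707 × tan(9.9°) = 246.8 km.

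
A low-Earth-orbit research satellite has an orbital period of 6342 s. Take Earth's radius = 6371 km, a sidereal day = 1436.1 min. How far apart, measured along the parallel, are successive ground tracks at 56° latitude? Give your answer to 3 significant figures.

Node shift per orbit = (6342.0/86166) × 360° = 26.50°.
Equatorial spacing = 26.50 × 111.2 km/° = 2946 km.
At 56° latitude, spacing = 2946 × cos(56°) = 1648 km.

1650 km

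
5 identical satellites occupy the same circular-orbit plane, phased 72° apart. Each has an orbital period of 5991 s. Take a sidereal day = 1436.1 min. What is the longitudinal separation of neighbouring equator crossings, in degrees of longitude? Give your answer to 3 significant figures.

Single-satellite node shift = (5991.0/86166) × 360° = 25.03°.
With 5 satellites evenly phased, successive equator crossings are 25.03/5 = 5.006° apart.

5.01°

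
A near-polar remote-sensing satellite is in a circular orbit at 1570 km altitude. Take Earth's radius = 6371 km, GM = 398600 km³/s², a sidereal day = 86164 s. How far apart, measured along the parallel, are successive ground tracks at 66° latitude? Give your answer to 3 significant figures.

Semi-major axis a = 6371 + 1570 = 7941 km. Period T = 2π√(a³/μ) = 2π√(7941³/398600) = 7042.5 s = 117.37 min.
Node shift per orbit = (7042.5/86164) × 360° = 29.42°.
Equatorial spacing = 29.42 × 111.2 km/° = 3272 km.
At 66° latitude, spacing = 3272 × cos(66°) = 1331 km.

1330 km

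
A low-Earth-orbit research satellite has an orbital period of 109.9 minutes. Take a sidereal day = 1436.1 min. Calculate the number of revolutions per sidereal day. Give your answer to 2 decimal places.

13.07

T = 109.9 min = 6594.0 s.
Orbits per sidereal day = 86166 / 6594.0 = 13.067.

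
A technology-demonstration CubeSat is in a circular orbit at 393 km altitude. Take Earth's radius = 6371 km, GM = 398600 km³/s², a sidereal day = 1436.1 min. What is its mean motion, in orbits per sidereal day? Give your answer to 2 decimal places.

15.56

Semi-major axis a = 6371 + 393 = 6764 km. Period T = 2π√(a³/μ) = 2π√(6764³/398600) = 5536.3 s = 92.27 min.
Orbits per sidereal day = 86166 / 5536.3 = 15.564.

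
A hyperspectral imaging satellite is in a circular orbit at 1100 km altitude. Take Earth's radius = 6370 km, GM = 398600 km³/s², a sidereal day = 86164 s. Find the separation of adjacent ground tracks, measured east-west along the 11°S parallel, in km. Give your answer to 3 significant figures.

Semi-major axis a = 6370 + 1100 = 7470 km. Period T = 2π√(a³/μ) = 2π√(7470³/398600) = 6425.3 s = 107.09 min.
Node shift per orbit = (6425.3/86164) × 360° = 26.85°.
Equatorial spacing = 26.85 × 111.2 km/° = 2985 km.
At 11° latitude, spacing = 2985 × cos(11°) = 2930 km.

2930 km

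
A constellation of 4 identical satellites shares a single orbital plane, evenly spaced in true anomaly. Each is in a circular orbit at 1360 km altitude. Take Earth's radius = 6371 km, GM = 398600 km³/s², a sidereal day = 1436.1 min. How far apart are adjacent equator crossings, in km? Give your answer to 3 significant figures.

786 km

Semi-major axis a = 6371 + 1360 = 7731 km. Period T = 2π√(a³/μ) = 2π√(7731³/398600) = 6765.0 s = 112.75 min.
Single-satellite node shift = (6765.0/86166) × 360° = 28.26°.
With 4 satellites evenly phased, successive equator crossings are 28.26/4 = 7.066° apart.
That is 7.066 × 111.2 = 786 km at the equator.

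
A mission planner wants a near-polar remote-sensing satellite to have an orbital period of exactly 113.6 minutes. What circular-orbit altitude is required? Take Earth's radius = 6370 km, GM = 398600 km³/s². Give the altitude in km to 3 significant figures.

T = 113.6 min = 6816.0 s.
From T = 2π√(a³/μ): a = (μ T²/4π²)^(1/3) = (398600 × 6816.0² / 4π²)^(1/3) = 7770 km.
Altitude h = a − R = 7770 − 6370 = 1400 km.

1400 km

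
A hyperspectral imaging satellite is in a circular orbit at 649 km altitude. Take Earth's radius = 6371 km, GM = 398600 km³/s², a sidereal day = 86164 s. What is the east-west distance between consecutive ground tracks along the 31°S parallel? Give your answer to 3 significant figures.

2330 km

Semi-major axis a = 6371 + 649 = 7020 km. Period T = 2π√(a³/μ) = 2π√(7020³/398600) = 5853.5 s = 97.56 min.
Node shift per orbit = (5853.5/86164) × 360° = 24.46°.
Equatorial spacing = 24.46 × 111.2 km/° = 2719 km.
At 31° latitude, spacing = 2719 × cos(31°) = 2331 km.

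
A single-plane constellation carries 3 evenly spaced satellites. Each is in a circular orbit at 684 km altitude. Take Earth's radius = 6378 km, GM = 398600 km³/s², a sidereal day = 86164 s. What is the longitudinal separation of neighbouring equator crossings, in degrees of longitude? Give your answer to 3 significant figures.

8.23°

Semi-major axis a = 6378 + 684 = 7062 km. Period T = 2π√(a³/μ) = 2π√(7062³/398600) = 5906.1 s = 98.44 min.
Single-satellite node shift = (5906.1/86164) × 360° = 24.68°.
With 3 satellites evenly phased, successive equator crossings are 24.68/3 = 8.225° apart.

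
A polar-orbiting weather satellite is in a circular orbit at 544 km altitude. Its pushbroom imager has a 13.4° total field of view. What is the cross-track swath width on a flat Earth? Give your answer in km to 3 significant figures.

Half-angle = 13.4°/2 = 6.7°.
Swath width ≈ 2h·tan(θ/2) = 2 × 544 × tan(6.7°) = 127.8 km.

128 km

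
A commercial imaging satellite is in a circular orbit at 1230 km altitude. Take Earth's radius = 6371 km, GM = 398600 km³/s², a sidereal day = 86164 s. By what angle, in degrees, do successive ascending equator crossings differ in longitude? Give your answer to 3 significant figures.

Semi-major axis a = 6371 + 1230 = 7601 km. Period T = 2π√(a³/μ) = 2π√(7601³/398600) = 6595.0 s = 109.92 min.
During one orbit Earth rotates (6595.0 / 86164) × 360° = 27.55°.

27.6°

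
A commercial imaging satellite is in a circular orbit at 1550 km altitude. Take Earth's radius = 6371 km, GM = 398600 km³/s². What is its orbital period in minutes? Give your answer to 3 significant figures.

Semi-major axis a = 6371 + 1550 = 7921 km. Period T = 2π√(a³/μ) = 2π√(7921³/398600) = 7015.9 s = 116.93 min.

117 min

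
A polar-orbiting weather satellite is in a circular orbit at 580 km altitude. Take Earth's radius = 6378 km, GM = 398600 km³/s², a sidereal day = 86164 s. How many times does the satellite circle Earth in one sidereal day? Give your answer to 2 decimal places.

Semi-major axis a = 6378 + 580 = 6958 km. Period T = 2π√(a³/μ) = 2π√(6958³/398600) = 5776.1 s = 96.27 min.
Orbits per sidereal day = 86164 / 5776.1 = 14.917.

14.92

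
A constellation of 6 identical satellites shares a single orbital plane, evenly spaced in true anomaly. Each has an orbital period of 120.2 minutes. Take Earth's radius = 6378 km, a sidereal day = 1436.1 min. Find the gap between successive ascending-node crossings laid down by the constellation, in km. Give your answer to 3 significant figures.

559 km

T = 120.2 min = 7212.0 s.
Single-satellite node shift = (7212.0/86166) × 360° = 30.13°.
With 6 satellites evenly phased, successive equator crossings are 30.13/6 = 5.022° apart.
That is 5.022 × 111.3 = 559 km at the equator.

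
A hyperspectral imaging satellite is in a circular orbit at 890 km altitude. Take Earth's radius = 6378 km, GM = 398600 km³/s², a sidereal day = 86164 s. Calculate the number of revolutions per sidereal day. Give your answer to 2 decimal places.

13.97

Semi-major axis a = 6378 + 890 = 7268 km. Period T = 2π√(a³/μ) = 2π√(7268³/398600) = 6166.4 s = 102.77 min.
Orbits per sidereal day = 86164 / 6166.4 = 13.973.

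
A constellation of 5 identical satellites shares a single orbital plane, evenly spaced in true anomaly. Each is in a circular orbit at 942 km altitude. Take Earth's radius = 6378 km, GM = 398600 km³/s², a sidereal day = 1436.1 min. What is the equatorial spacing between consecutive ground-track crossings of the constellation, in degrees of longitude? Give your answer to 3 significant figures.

5.21°

Semi-major axis a = 6378 + 942 = 7320 km. Period T = 2π√(a³/μ) = 2π√(7320³/398600) = 6232.7 s = 103.88 min.
Single-satellite node shift = (6232.7/86166) × 360° = 26.04°.
With 5 satellites evenly phased, successive equator crossings are 26.04/5 = 5.208° apart.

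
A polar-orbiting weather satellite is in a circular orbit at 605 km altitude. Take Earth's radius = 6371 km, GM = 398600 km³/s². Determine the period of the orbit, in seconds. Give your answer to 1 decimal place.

Semi-major axis a = 6371 + 605 = 6976 km. Period T = 2π√(a³/μ) = 2π√(6976³/398600) = 5798.6 s = 96.64 min.

5798.6 seconds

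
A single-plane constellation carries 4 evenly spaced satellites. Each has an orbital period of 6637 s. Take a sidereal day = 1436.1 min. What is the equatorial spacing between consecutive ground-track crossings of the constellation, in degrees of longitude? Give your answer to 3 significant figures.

Single-satellite node shift = (6637.0/86166) × 360° = 27.73°.
With 4 satellites evenly phased, successive equator crossings are 27.73/4 = 6.932° apart.

6.93°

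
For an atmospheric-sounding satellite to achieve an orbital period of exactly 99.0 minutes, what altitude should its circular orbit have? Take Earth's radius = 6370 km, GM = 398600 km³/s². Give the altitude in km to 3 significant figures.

T = 99.0 min = 5940.0 s.
From T = 2π√(a³/μ): a = (μ T²/4π²)^(1/3) = (398600 × 5940.0² / 4π²)^(1/3) = 7089 km.
Altitude h = a − R = 7089 − 6370 = 719 km.

719 km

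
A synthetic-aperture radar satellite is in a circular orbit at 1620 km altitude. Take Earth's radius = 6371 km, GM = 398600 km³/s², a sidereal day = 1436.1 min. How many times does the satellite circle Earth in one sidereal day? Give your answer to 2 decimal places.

Semi-major axis a = 6371 + 1620 = 7991 km. Period T = 2π√(a³/μ) = 2π√(7991³/398600) = 7109.1 s = 118.48 min.
Orbits per sidereal day = 86166 / 7109.1 = 12.121.

12.12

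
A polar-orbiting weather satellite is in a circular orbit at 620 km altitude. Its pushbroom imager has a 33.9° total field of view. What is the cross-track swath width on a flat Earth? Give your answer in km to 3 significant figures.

378 km

Half-angle = 33.9°/2 = 16.95°.
Swath width ≈ 2h·tan(θ/2) = 2 × 620 × tan(16.95°) = 377.9 km.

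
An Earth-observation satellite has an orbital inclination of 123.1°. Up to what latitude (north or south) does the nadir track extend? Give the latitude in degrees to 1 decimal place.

Retrograde orbit: the ground track reaches ±(180° − i) = ±(180 − 123.1) = ±56.9°.

56.9°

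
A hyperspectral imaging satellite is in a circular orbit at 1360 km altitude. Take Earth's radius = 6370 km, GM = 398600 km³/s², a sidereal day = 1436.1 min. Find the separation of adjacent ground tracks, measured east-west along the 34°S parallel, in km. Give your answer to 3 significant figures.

Semi-major axis a = 6370 + 1360 = 7730 km. Period T = 2π√(a³/μ) = 2π√(7730³/398600) = 6763.6 s = 112.73 min.
Node shift per orbit = (6763.6/86166) × 360° = 28.26°.
Equatorial spacing = 28.26 × 111.2 km/° = 3142 km.
At 34° latitude, spacing = 3142 × cos(34°) = 2605 km.

2600 km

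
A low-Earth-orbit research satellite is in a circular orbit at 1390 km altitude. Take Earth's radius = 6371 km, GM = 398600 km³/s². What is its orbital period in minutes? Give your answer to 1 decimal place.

113.4 min

Semi-major axis a = 6371 + 1390 = 7761 km. Period T = 2π√(a³/μ) = 2π√(7761³/398600) = 6804.4 s = 113.41 min.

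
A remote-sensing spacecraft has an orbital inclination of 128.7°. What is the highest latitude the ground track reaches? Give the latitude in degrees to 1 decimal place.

Retrograde orbit: the ground track reaches ±(180° − i) = ±(180 − 128.7) = ±51.3°.

51.3°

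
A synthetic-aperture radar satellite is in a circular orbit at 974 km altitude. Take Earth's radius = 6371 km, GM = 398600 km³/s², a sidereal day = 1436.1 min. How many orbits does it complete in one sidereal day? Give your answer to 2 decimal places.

13.75

Semi-major axis a = 6371 + 974 = 7345 km. Period T = 2π√(a³/μ) = 2π√(7345³/398600) = 6264.7 s = 104.41 min.
Orbits per sidereal day = 86166 / 6264.7 = 13.754.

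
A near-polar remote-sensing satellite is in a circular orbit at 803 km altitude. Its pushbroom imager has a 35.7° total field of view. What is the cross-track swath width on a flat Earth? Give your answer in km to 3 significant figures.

Half-angle = 35.7°/2 = 17.85°.
Swath width ≈ 2h·tan(θ/2) = 2 × 803 × tan(17.85°) = 517.2 km.

517 km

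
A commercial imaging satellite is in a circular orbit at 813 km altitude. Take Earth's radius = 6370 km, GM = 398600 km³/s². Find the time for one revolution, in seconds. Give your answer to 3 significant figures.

Semi-major axis a = 6370 + 813 = 7183 km. Period T = 2π√(a³/μ) = 2π√(7183³/398600) = 6058.6 s = 100.98 min.

6060 seconds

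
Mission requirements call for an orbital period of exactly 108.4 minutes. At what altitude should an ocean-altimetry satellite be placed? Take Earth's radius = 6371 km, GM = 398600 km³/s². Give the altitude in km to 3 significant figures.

T = 108.4 min = 6504.0 s.
From T = 2π√(a³/μ): a = (μ T²/4π²)^(1/3) = (398600 × 6504.0² / 4π²)^(1/3) = 7531 km.
Altitude h = a − R = 7531 − 6371 = 1160 km.

1160 km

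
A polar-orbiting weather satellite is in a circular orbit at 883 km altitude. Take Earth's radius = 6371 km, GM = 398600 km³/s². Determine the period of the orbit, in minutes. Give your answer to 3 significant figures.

102 min

Semi-major axis a = 6371 + 883 = 7254 km. Period T = 2π√(a³/μ) = 2π√(7254³/398600) = 6148.6 s = 102.48 min.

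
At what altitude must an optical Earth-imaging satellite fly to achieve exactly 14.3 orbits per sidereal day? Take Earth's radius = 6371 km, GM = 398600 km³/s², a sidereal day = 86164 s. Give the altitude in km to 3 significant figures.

Required period T = 86164 / 14.3 = 6025.5 s.
From T = 2π√(a³/μ): a = (μ T²/4π²)^(1/3) = (398600 × 6025.5² / 4π²)^(1/3) = 7157 km.
Altitude h = a − R = 7157 − 6371 = 786 km.

786 km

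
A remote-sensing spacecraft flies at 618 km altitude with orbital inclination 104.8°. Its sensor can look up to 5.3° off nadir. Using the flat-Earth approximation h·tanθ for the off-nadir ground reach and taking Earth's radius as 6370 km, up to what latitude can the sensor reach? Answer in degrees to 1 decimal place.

Retrograde orbit: the ground track reaches ±(180° − i) = ±(180 − 104.8) = ±75.2°.
Sensor half-swath on the ground ≈ 618·tan(5.3°) = 57 km = 0.52° of latitude.
Maximum observable latitude ≈ 75.2 + 0.52 = 75.7°.

75.7°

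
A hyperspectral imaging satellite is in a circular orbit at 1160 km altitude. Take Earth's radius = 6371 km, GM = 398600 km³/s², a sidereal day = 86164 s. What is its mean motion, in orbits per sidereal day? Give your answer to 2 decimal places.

13.25

Semi-major axis a = 6371 + 1160 = 7531 km. Period T = 2π√(a³/μ) = 2π√(7531³/398600) = 6504.1 s = 108.40 min.
Orbits per sidereal day = 86164 / 6504.1 = 13.248.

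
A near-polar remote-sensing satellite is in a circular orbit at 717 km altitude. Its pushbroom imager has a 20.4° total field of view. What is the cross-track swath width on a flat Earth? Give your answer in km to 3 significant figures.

Half-angle = 20.4°/2 = 10.2°.
Swath width ≈ 2h·tan(θ/2) = 2 × 717 × tan(10.2°) = 258.0 km.

258 km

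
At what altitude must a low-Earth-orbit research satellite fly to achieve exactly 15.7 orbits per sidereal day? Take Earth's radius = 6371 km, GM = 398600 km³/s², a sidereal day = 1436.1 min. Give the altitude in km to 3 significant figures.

Required period T = 86166 / 15.7 = 5488.3 s.
From T = 2π√(a³/μ): a = (μ T²/4π²)^(1/3) = (398600 × 5488.3² / 4π²)^(1/3) = 6725 km.
Altitude h = a − R = 6725 − 6371 = 354 km.

354 km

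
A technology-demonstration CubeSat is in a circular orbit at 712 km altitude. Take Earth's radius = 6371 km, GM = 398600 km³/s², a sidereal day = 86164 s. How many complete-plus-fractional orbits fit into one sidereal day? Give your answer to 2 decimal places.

Semi-major axis a = 6371 + 712 = 7083 km. Period T = 2π√(a³/μ) = 2π√(7083³/398600) = 5932.5 s = 98.87 min.
Orbits per sidereal day = 86164 / 5932.5 = 14.524.

14.52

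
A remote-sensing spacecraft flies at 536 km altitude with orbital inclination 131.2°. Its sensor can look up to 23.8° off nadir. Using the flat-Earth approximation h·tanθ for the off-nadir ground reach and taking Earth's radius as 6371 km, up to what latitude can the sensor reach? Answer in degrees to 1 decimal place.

50.9°

Retrograde orbit: the ground track reaches ±(180° − i) = ±(180 − 131.2) = ±48.8°.
Sensor half-swath on the ground ≈ 536·tan(23.8°) = 236 km = 2.13° of latitude.
Maximum observable latitude ≈ 48.8 + 2.13 = 50.9°.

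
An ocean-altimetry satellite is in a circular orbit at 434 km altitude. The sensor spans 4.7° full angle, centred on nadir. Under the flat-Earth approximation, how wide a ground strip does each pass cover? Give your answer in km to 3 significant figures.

35.6 km

Half-angle = 4.7°/2 = 2.35°.
Swath width ≈ 2h·tan(θ/2) = 2 × 434 × tan(2.35°) = 35.6 km.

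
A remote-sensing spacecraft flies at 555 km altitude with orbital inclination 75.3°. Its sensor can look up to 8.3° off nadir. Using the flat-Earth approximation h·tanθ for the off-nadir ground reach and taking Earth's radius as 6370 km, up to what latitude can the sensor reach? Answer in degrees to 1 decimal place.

76.0°

For a prograde orbit the ground track reaches latitude ±i = ±75.3°.
Sensor half-swath on the ground ≈ 555·tan(8.3°) = 81 km = 0.73° of latitude.
Maximum observable latitude ≈ 75.3 + 0.73 = 76.0°.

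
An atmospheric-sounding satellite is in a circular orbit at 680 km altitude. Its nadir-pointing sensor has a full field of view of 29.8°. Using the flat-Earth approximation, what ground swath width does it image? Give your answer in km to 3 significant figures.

Half-angle = 29.8°/2 = 14.9°.
Swath width ≈ 2h·tan(θ/2) = 2 × 680 × tan(14.9°) = 361.9 km.

362 km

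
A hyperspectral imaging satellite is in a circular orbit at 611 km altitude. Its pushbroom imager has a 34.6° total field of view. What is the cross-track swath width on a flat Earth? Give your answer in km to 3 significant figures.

Half-angle = 34.6°/2 = 17.3°.
Swath width ≈ 2h·tan(θ/2) = 2 × 611 × tan(17.3°) = 380.6 km.

381 km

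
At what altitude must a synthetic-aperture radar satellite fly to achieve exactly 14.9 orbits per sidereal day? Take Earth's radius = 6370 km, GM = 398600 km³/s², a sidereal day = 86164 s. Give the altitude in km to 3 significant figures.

593 km

Required period T = 86164 / 14.9 = 5782.8 s.
From T = 2π√(a³/μ): a = (μ T²/4π²)^(1/3) = (398600 × 5782.8² / 4π²)^(1/3) = 6963 km.
Altitude h = a − R = 6963 − 6370 = 593 km.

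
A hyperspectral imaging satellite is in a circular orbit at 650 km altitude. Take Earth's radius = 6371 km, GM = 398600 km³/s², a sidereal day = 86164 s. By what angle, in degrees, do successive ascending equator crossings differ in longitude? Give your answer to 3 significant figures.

24.5°

Semi-major axis a = 6371 + 650 = 7021 km. Period T = 2π√(a³/μ) = 2π√(7021³/398600) = 5854.8 s = 97.58 min.
During one orbit Earth rotates (5854.8 / 86164) × 360° = 24.46°.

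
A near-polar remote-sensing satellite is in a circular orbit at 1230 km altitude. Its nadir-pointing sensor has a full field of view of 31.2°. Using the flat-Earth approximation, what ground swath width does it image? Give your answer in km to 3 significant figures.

687 km

Half-angle = 31.2°/2 = 15.6°.
Swath width ≈ 2h·tan(θ/2) = 2 × 1230 × tan(15.6°) = 686.8 km.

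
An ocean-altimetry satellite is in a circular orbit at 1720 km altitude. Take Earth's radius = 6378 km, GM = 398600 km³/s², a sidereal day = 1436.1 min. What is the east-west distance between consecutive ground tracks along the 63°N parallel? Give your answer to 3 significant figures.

1530 km

Semi-major axis a = 6378 + 1720 = 8098 km. Period T = 2π√(a³/μ) = 2π√(8098³/398600) = 7252.3 s = 120.87 min.
Node shift per orbit = (7252.3/86166) × 360° = 30.30°.
Equatorial spacing = 30.30 × 111.3 km/° = 3373 km.
At 63° latitude, spacing = 3373 × cos(63°) = 1531 km.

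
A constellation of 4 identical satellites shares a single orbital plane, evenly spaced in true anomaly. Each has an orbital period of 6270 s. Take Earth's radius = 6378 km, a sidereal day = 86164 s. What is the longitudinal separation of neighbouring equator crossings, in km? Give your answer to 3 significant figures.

Single-satellite node shift = (6270.0/86164) × 360° = 26.20°.
With 4 satellites evenly phased, successive equator crossings are 26.20/4 = 6.549° apart.
That is 6.549 × 111.3 = 729 km at the equator.

729 km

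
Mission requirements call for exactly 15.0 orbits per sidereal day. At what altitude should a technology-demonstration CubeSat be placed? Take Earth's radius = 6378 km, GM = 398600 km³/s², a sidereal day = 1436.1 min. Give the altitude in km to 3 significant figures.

554 km

Required period T = 86166 / 15.0 = 5744.4 s.
From T = 2π√(a³/μ): a = (μ T²/4π²)^(1/3) = (398600 × 5744.4² / 4π²)^(1/3) = 6932 km.
Altitude h = a − R = 6932 − 6378 = 554 km.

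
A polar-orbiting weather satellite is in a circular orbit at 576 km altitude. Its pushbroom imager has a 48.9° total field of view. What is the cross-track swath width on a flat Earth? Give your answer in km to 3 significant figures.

524 km

Half-angle = 48.9°/2 = 24.45°.
Swath width ≈ 2h·tan(θ/2) = 2 × 576 × tan(24.45°) = 523.8 km.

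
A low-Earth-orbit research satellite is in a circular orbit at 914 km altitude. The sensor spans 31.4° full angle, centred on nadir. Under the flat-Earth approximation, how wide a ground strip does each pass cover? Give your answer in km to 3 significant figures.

514 km

Half-angle = 31.4°/2 = 15.7°.
Swath width ≈ 2h·tan(θ/2) = 2 × 914 × tan(15.7°) = 513.8 km.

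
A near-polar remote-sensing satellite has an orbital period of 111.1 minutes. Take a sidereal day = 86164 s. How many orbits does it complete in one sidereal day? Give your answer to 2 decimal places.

T = 111.1 min = 6666.0 s.
Orbits per sidereal day = 86164 / 6666.0 = 12.926.

12.93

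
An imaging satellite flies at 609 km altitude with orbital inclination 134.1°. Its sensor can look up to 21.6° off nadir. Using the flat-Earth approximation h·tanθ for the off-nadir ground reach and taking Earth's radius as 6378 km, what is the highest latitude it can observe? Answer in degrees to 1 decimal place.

Retrograde orbit: the ground track reaches ±(180° − i) = ±(180 − 134.1) = ±45.9°.
Sensor half-swath on the ground ≈ 609·tan(21.6°) = 241 km = 2.17° of latitude.
Maximum observable latitude ≈ 45.9 + 2.17 = 48.1°.

48.1°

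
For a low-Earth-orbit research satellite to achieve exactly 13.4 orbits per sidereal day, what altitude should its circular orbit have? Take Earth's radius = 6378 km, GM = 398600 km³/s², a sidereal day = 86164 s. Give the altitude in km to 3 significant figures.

Required period T = 86164 / 13.4 = 6430.1 s.
From T = 2π√(a³/μ): a = (μ T²/4π²)^(1/3) = (398600 × 6430.1² / 4π²)^(1/3) = 7474 km.
Altitude h = a − R = 7474 − 6378 = 1096 km.

1100 km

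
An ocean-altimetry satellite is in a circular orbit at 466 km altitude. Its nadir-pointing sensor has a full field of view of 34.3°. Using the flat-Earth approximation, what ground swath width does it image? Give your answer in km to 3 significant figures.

288 km

Half-angle = 34.3°/2 = 17.15°.
Swath width ≈ 2h·tan(θ/2) = 2 × 466 × tan(17.15°) = 287.6 km.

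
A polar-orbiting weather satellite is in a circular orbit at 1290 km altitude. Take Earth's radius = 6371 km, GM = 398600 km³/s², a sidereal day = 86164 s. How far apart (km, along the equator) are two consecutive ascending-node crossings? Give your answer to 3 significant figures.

3100 km

Semi-major axis a = 6371 + 1290 = 7661 km. Period T = 2π√(a³/μ) = 2π√(7661³/398600) = 6673.3 s = 111.22 min.
During one orbit Earth rotates (6673.3 / 86164) × 360° = 27.88°.
At the equator that is 27.88° × (2π·6371/360) km/° = 27.88 × 111.2 = 3100 km.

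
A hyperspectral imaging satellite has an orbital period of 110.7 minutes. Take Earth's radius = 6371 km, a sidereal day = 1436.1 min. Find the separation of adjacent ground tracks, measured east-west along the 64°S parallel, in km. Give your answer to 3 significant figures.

T = 110.7 min = 6642.0 s.
Node shift per orbit = (6642.0/86166) × 360° = 27.75°.
Equatorial spacing = 27.75 × 111.2 km/° = 3086 km.
At 64° latitude, spacing = 3086 × cos(64°) = 1353 km.

1350 km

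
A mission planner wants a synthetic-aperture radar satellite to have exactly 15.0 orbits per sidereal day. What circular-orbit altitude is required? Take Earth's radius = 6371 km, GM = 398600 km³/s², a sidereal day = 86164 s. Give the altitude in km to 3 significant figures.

561 km

Required period T = 86164 / 15.0 = 5744.3 s.
From T = 2π√(a³/μ): a = (μ T²/4π²)^(1/3) = (398600 × 5744.3² / 4π²)^(1/3) = 6932 km.
Altitude h = a − R = 6932 − 6371 = 561 km.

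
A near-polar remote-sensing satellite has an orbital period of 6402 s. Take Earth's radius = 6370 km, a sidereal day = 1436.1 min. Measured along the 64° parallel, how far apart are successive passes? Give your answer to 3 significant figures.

1300 km

Node shift per orbit = (6402.0/86166) × 360° = 26.75°.
Equatorial spacing = 26.75 × 111.2 km/° = 2974 km.
At 64° latitude, spacing = 2974 × cos(64°) = 1304 km.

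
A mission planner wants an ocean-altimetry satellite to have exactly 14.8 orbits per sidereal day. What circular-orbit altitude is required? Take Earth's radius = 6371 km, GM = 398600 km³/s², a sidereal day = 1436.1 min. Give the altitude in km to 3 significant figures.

624 km

Required period T = 86166 / 14.8 = 5822.0 s.
From T = 2π√(a³/μ): a = (μ T²/4π²)^(1/3) = (398600 × 5822.0² / 4π²)^(1/3) = 6995 km.
Altitude h = a − R = 6995 − 6371 = 624 km.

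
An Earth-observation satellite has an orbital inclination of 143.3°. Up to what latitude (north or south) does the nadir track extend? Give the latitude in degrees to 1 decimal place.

Retrograde orbit: the ground track reaches ±(180° − i) = ±(180 − 143.3) = ±36.7°.

36.7°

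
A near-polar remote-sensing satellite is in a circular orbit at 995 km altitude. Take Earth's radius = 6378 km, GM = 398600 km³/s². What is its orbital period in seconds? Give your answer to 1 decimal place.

6300.5 seconds

Semi-major axis a = 6378 + 995 = 7373 km. Period T = 2π√(a³/μ) = 2π√(7373³/398600) = 6300.5 s = 105.01 min.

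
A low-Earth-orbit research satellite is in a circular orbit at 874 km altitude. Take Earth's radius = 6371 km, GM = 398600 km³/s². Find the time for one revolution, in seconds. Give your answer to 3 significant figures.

6140 seconds

Semi-major axis a = 6371 + 874 = 7245 km. Period T = 2π√(a³/μ) = 2π√(7245³/398600) = 6137.2 s = 102.29 min.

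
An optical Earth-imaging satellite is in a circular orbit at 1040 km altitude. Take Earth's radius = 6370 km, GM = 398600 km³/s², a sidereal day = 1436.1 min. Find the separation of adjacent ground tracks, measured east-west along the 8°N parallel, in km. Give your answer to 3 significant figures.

2920 km

Semi-major axis a = 6370 + 1040 = 7410 km. Period T = 2π√(a³/μ) = 2π√(7410³/398600) = 6348.0 s = 105.80 min.
Node shift per orbit = (6348.0/86166) × 360° = 26.52°.
Equatorial spacing = 26.52 × 111.2 km/° = 2949 km.
At 8° latitude, spacing = 2949 × cos(8°) = 2920 km.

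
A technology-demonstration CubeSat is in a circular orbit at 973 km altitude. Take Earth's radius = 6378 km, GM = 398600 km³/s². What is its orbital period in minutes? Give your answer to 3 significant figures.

105 min

Semi-major axis a = 6378 + 973 = 7351 km. Period T = 2π√(a³/μ) = 2π√(7351³/398600) = 6272.4 s = 104.54 min.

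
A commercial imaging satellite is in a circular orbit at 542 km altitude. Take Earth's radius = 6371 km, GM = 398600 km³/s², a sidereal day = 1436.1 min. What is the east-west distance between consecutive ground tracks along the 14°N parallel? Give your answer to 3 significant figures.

Semi-major axis a = 6371 + 542 = 6913 km. Period T = 2π√(a³/μ) = 2π√(6913³/398600) = 5720.2 s = 95.34 min.
Node shift per orbit = (5720.2/86166) × 360° = 23.90°.
Equatorial spacing = 23.90 × 111.2 km/° = 2657 km.
At 14° latitude, spacing = 2657 × cos(14°) = 2578 km.

2580 km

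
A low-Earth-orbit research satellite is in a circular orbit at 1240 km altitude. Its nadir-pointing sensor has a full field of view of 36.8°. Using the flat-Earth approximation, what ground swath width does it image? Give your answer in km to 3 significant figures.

Half-angle = 36.8°/2 = 18.4°.
Swath width ≈ 2h·tan(θ/2) = 2 × 1240 × tan(18.4°) = 825.0 km.

825 km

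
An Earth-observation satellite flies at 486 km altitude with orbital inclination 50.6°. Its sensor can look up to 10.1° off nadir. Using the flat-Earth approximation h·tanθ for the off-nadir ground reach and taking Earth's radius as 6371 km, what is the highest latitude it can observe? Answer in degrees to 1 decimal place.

For a prograde orbit the ground track reaches latitude ±i = ±50.6°.
Sensor half-swath on the ground ≈ 486·tan(10.1°) = 87 km = 0.78° of latitude.
Maximum observable latitude ≈ 50.6 + 0.78 = 51.4°.

51.4°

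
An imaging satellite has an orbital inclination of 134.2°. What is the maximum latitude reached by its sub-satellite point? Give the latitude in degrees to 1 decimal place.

45.8°

Retrograde orbit: the ground track reaches ±(180° − i) = ±(180 − 134.2) = ±45.8°.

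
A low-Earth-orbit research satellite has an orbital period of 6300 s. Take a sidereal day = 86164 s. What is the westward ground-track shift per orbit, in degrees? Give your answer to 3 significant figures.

During one orbit Earth rotates (6300.0 / 86164) × 360° = 26.32°.

26.3°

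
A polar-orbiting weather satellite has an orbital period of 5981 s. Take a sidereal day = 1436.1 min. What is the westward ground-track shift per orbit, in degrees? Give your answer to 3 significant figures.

During one orbit Earth rotates (5981.0 / 86166) × 360° = 24.99°.

25.0°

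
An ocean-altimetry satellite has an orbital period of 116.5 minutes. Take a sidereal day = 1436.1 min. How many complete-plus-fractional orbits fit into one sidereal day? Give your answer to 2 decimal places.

12.33

T = 116.5 min = 6990.0 s.
Orbits per sidereal day = 86166 / 6990.0 = 12.327.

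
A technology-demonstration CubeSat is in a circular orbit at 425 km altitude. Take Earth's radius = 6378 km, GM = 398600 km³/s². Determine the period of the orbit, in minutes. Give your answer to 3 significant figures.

93.1 min

Semi-major axis a = 6378 + 425 = 6803 km. Period T = 2π√(a³/μ) = 2π√(6803³/398600) = 5584.2 s = 93.07 min.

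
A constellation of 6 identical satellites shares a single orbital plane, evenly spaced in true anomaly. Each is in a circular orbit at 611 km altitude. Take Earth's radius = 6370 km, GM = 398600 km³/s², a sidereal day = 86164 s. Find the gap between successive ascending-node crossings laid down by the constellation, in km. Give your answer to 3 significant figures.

Semi-major axis a = 6370 + 611 = 6981 km. Period T = 2π√(a³/μ) = 2π√(6981³/398600) = 5804.8 s = 96.75 min.
Single-satellite node shift = (5804.8/86164) × 360° = 24.25°.
With 6 satellites evenly phased, successive equator crossings are 24.25/6 = 4.042° apart.
That is 4.042 × 111.2 = 449 km at the equator.

449 km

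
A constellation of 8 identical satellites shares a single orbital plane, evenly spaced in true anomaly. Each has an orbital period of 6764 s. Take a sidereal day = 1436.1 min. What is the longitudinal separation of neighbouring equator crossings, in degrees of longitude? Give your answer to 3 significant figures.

Single-satellite node shift = (6764.0/86166) × 360° = 28.26°.
With 8 satellites evenly phased, successive equator crossings are 28.26/8 = 3.532° apart.

3.53°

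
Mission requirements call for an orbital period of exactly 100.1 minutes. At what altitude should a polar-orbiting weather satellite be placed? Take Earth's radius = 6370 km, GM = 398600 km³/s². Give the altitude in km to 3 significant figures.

771 km

T = 100.1 min = 6006.0 s.
From T = 2π√(a³/μ): a = (μ T²/4π²)^(1/3) = (398600 × 6006.0² / 4π²)^(1/3) = 7141 km.
Altitude h = a − R = 7141 − 6370 = 771 km.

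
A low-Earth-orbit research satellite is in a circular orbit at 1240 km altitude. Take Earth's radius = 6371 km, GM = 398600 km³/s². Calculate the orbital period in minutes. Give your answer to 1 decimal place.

Semi-major axis a = 6371 + 1240 = 7611 km. Period T = 2π√(a³/μ) = 2π√(7611³/398600) = 6608.1 s = 110.13 min.

110.1 min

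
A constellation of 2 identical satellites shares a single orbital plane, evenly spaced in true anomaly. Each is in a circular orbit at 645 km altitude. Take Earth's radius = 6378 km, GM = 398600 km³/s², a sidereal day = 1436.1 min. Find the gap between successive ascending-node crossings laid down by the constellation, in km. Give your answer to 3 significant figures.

Semi-major axis a = 6378 + 645 = 7023 km. Period T = 2π√(a³/μ) = 2π√(7023³/398600) = 5857.3 s = 97.62 min.
Single-satellite node shift = (5857.3/86166) × 360° = 24.47°.
With 2 satellites evenly phased, successive equator crossings are 24.47/2 = 12.236° apart.
That is 12.236 × 111.3 = 1362 km at the equator.

1360 km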